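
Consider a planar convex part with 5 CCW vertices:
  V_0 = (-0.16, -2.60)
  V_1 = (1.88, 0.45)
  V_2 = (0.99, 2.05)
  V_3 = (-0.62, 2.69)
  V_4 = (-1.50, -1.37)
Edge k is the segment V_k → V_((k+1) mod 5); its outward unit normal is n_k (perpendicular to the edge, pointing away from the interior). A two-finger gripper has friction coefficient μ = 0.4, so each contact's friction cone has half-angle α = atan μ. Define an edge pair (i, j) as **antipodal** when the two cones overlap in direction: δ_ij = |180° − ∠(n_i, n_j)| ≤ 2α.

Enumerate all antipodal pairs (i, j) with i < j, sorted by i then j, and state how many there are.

α = atan 0.4 = 21.80°;  2α = 43.60°
n_0 = (+0.8312, -0.5560)
n_1 = (+0.8739, +0.4861)
n_2 = (+0.3694, +0.9293)
n_3 = (-0.9773, +0.2118)
n_4 = (-0.6762, -0.7367)
  (0,1): δ = 117.14°  ·
  (0,2): δ = 77.90°  ·
  (0,3): δ = 21.55°  ✓
  (0,4): δ = 81.23°  ·
  (1,2): δ = 140.76°  ·
  (1,3): δ = 41.31°  ✓
  (1,4): δ = 18.37°  ✓
  (2,3): δ = 80.55°  ·
  (2,4): δ = 20.87°  ✓
  (3,4): δ = 120.32°  ·
antipodal pairs: 4

count = 4; pairs: (0,3), (1,3), (1,4), (2,4)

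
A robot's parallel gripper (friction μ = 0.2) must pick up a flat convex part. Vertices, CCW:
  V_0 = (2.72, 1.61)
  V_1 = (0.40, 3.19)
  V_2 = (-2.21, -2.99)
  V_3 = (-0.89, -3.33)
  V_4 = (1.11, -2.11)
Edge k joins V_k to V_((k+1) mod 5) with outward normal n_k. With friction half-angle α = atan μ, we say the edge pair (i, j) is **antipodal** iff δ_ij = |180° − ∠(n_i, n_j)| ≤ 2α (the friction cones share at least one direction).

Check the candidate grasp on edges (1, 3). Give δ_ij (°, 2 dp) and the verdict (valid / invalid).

α = atan 0.2 = 11.31°;  2α = 22.62°
edge 1: e_1 = (-2.61, -6.18);  n_1 = (-0.9212, +0.3891)
edge 3: e_3 = (+2.00, +1.22);  n_3 = (+0.5208, -0.8537)
∠(n_1, n_3) = 144.28°
δ = |180° − 144.28°| = 35.72°
35.72° > 2α = 22.62°  →  invalid

δ = 35.72°, invalid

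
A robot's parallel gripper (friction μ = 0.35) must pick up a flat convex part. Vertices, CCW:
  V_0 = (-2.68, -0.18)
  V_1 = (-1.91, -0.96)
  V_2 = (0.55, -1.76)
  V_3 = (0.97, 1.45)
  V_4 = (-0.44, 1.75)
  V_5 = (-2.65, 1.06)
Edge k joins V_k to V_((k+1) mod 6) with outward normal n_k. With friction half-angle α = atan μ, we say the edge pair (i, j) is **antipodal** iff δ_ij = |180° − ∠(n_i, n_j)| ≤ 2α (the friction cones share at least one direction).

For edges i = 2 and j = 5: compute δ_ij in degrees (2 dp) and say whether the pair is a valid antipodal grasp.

α = atan 0.35 = 19.29°;  2α = 38.58°
edge 2: e_2 = (+0.42, +3.21);  n_2 = (+0.9915, -0.1297)
edge 5: e_5 = (-0.03, -1.24);  n_5 = (-0.9997, +0.0242)
∠(n_2, n_5) = 173.93°
δ = |180° − 173.93°| = 6.07°
6.07° ≤ 2α = 38.58°  →  valid

δ = 6.07°, valid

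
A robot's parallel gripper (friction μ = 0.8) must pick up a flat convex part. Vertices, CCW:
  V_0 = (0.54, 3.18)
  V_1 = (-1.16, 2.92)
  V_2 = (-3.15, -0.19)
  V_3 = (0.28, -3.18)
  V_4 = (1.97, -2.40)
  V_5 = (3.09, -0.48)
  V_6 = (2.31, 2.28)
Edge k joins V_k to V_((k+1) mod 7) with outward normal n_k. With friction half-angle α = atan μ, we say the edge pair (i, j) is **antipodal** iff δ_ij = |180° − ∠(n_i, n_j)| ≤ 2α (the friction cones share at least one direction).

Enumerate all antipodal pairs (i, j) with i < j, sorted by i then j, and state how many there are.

α = atan 0.8 = 38.66°;  2α = 77.32°
n_0 = (-0.1512, +0.9885)
n_1 = (-0.8423, +0.5390)
n_2 = (-0.6571, -0.7538)
n_3 = (+0.4191, -0.9080)
n_4 = (+0.8638, -0.5039)
n_5 = (+0.9623, +0.2720)
n_6 = (+0.4532, +0.8914)
  (0,1): δ = 131.31°  ·
  (0,2): δ = 49.77°  ✓
  (0,3): δ = 16.08°  ✓
  (0,4): δ = 51.05°  ✓
  (0,5): δ = 97.09°  ·
  (0,6): δ = 144.35°  ·
  (1,2): δ = 98.47°  ·
  (1,3): δ = 32.61°  ✓
  (1,4): δ = 2.36°  ✓
  (1,5): δ = 48.39°  ✓
  (1,6): δ = 95.66°  ·
  (2,3): δ = 114.15°  ·
  (2,4): δ = 79.18°  ·
  (2,5): δ = 33.14°  ✓
  (2,6): δ = 14.13°  ✓
  (3,4): δ = 145.03°  ·
  (3,5): δ = 98.99°  ·
  (3,6): δ = 51.73°  ✓
  (4,5): δ = 133.96°  ·
  (4,6): δ = 86.70°  ·
  (5,6): δ = 132.73°  ·
antipodal pairs: 9

count = 9; pairs: (0,2), (0,3), (0,4), (1,3), (1,4), (1,5), (2,5), (2,6), (3,6)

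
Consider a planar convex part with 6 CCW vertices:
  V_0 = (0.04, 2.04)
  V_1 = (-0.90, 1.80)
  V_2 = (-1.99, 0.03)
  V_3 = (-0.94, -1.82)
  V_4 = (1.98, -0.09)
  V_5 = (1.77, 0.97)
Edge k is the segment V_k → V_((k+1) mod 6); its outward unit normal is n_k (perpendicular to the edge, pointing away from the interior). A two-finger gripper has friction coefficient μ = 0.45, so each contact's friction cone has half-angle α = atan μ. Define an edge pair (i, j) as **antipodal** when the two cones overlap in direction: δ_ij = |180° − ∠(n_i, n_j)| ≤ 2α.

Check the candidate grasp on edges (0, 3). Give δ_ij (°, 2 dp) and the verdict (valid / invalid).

δ = 16.32°, valid

α = atan 0.45 = 24.23°;  2α = 48.46°
edge 0: e_0 = (-0.94, -0.24);  n_0 = (-0.2474, +0.9689)
edge 3: e_3 = (+2.92, +1.73);  n_3 = (+0.5097, -0.8603)
∠(n_0, n_3) = 163.68°
δ = |180° − 163.68°| = 16.32°
16.32° ≤ 2α = 48.46°  →  valid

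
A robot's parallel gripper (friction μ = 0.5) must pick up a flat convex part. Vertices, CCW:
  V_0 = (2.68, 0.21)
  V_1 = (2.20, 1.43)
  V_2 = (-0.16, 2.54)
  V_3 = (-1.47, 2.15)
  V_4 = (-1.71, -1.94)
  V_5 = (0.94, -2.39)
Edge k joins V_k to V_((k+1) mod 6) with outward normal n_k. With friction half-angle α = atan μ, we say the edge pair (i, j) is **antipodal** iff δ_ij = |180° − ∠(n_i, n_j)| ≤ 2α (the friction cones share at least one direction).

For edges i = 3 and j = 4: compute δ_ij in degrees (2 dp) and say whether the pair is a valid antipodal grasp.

δ = 96.28°, invalid

α = atan 0.5 = 26.57°;  2α = 53.13°
edge 3: e_3 = (-0.24, -4.09);  n_3 = (-0.9983, +0.0586)
edge 4: e_4 = (+2.65, -0.45);  n_4 = (-0.1674, -0.9859)
∠(n_3, n_4) = 83.72°
δ = |180° − 83.72°| = 96.28°
96.28° > 2α = 53.13°  →  invalid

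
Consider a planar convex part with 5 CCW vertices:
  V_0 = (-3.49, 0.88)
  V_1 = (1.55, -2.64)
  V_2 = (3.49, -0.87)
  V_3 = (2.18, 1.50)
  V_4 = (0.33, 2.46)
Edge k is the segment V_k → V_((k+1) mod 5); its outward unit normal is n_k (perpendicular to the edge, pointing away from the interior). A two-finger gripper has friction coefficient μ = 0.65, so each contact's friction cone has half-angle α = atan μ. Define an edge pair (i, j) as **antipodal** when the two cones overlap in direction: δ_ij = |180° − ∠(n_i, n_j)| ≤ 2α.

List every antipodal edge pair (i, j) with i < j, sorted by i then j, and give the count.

α = atan 0.65 = 33.02°;  2α = 66.05°
n_0 = (-0.5726, -0.8198)
n_1 = (+0.6740, -0.7387)
n_2 = (+0.8752, +0.4838)
n_3 = (+0.4606, +0.8876)
n_4 = (-0.3822, +0.9241)
  (0,1): δ = 102.69°  ·
  (0,2): δ = 26.14°  ✓
  (0,3): δ = 7.51°  ✓
  (0,4): δ = 57.40°  ✓
  (1,2): δ = 103.45°  ·
  (1,3): δ = 69.80°  ·
  (1,4): δ = 19.91°  ✓
  (2,3): δ = 146.36°  ·
  (2,4): δ = 96.46°  ·
  (3,4): δ = 130.10°  ·
antipodal pairs: 4

count = 4; pairs: (0,2), (0,3), (0,4), (1,4)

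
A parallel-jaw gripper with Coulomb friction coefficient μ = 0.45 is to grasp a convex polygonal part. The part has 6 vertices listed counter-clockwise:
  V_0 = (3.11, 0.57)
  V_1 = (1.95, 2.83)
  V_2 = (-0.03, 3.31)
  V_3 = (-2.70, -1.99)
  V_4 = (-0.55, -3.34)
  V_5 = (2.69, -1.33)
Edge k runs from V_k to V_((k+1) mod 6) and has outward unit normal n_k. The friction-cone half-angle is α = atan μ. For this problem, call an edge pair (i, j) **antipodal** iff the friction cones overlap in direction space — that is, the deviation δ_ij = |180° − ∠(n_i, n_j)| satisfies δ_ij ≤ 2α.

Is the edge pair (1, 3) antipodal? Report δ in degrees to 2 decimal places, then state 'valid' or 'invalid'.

δ = 18.50°, valid

α = atan 0.45 = 24.23°;  2α = 48.46°
edge 1: e_1 = (-1.98, +0.48);  n_1 = (+0.2356, +0.9719)
edge 3: e_3 = (+2.15, -1.35);  n_3 = (-0.5318, -0.8469)
∠(n_1, n_3) = 161.50°
δ = |180° − 161.50°| = 18.50°
18.50° ≤ 2α = 48.46°  →  valid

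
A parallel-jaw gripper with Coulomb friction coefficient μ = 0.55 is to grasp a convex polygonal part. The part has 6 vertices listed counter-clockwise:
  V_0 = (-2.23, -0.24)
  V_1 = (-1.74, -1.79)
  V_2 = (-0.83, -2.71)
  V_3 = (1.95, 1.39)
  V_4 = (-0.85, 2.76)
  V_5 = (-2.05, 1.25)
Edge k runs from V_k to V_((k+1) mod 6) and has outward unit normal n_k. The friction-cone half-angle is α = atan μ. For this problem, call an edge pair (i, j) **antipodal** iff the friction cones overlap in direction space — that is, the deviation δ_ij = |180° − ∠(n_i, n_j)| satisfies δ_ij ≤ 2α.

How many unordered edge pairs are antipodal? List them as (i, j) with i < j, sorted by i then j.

α = atan 0.55 = 28.81°;  2α = 57.62°
n_0 = (-0.9535, -0.3014)
n_1 = (-0.7110, -0.7032)
n_2 = (+0.8277, -0.5612)
n_3 = (+0.4395, +0.8982)
n_4 = (-0.7829, +0.6222)
n_5 = (-0.9928, +0.1199)
  (0,1): δ = 152.86°  ·
  (0,2): δ = 51.68°  ✓
  (0,3): δ = 46.38°  ✓
  (0,4): δ = 123.98°  ·
  (0,5): δ = 155.57°  ·
  (1,2): δ = 78.83°  ·
  (1,3): δ = 19.24°  ✓
  (1,4): δ = 96.84°  ·
  (1,5): δ = 128.42°  ·
  (2,3): δ = 81.93°  ·
  (2,4): δ = 4.34°  ✓
  (2,5): δ = 27.25°  ✓
  (3,4): δ = 102.40°  ·
  (3,5): δ = 70.82°  ·
  (4,5): δ = 148.41°  ·
antipodal pairs: 5

count = 5; pairs: (0,2), (0,3), (1,3), (2,4), (2,5)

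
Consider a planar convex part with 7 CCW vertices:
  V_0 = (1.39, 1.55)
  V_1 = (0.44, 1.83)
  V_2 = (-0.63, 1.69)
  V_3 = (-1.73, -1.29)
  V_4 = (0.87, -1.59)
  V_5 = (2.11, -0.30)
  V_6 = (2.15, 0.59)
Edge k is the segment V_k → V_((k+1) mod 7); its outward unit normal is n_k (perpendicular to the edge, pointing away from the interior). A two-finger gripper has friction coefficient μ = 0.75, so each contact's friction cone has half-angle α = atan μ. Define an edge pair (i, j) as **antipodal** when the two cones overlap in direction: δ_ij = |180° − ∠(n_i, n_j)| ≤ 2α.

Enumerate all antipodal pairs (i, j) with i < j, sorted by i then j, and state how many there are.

count = 8; pairs: (0,3), (0,4), (1,3), (1,4), (2,4), (2,5), (2,6), (3,6)

α = atan 0.75 = 36.87°;  2α = 73.74°
n_0 = (+0.2827, +0.9592)
n_1 = (-0.1297, +0.9915)
n_2 = (-0.9381, +0.3463)
n_3 = (-0.1146, -0.9934)
n_4 = (+0.7209, -0.6930)
n_5 = (+0.9990, -0.0449)
n_6 = (+0.7840, +0.6207)
  (0,1): δ = 156.12°  ·
  (0,2): δ = 93.84°  ·
  (0,3): δ = 9.84°  ✓
  (0,4): δ = 62.55°  ✓
  (0,5): δ = 103.85°  ·
  (0,6): δ = 144.79°  ·
  (1,2): δ = 117.71°  ·
  (1,3): δ = 14.04°  ✓
  (1,4): δ = 38.68°  ✓
  (1,5): δ = 79.97°  ·
  (1,6): δ = 120.91°  ·
  (2,3): δ = 76.32°  ·
  (2,4): δ = 23.61°  ✓
  (2,5): δ = 17.69°  ✓
  (2,6): δ = 58.63°  ✓
  (3,4): δ = 127.29°  ·
  (3,5): δ = 85.99°  ·
  (3,6): δ = 45.05°  ✓
  (4,5): δ = 138.71°  ·
  (4,6): δ = 97.76°  ·
  (5,6): δ = 139.06°  ·
antipodal pairs: 8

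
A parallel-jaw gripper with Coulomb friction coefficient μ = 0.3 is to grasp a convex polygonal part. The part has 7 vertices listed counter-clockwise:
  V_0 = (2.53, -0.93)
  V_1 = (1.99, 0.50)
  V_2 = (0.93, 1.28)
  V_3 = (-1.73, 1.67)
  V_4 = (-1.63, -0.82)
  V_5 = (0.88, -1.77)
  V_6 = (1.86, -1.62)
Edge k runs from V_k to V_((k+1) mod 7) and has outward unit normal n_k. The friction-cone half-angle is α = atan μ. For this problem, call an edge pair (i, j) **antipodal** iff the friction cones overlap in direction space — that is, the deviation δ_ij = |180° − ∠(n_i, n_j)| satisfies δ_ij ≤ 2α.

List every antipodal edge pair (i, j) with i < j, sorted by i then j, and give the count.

α = atan 0.3 = 16.70°;  2α = 33.40°
n_0 = (+0.9355, +0.3533)
n_1 = (+0.5927, +0.8054)
n_2 = (+0.1451, +0.9894)
n_3 = (-0.9992, -0.0401)
n_4 = (-0.3540, -0.9353)
n_5 = (+0.1513, -0.9885)
n_6 = (+0.7174, -0.6966)
  (0,1): δ = 147.04°  ·
  (0,2): δ = 119.03°  ·
  (0,3): δ = 18.39°  ✓
  (0,4): δ = 48.58°  ·
  (0,5): δ = 78.01°  ·
  (0,6): δ = 115.15°  ·
  (1,2): δ = 151.99°  ·
  (1,3): δ = 51.35°  ·
  (1,4): δ = 15.62°  ✓
  (1,5): δ = 45.05°  ·
  (1,6): δ = 82.19°  ·
  (2,3): δ = 79.36°  ·
  (2,4): δ = 12.39°  ✓
  (2,5): δ = 17.04°  ✓
  (2,6): δ = 54.18°  ·
  (3,4): δ = 113.03°  ·
  (3,5): δ = 83.60°  ·
  (3,6): δ = 46.46°  ·
  (4,5): δ = 150.57°  ·
  (4,6): δ = 113.43°  ·
  (5,6): δ = 142.86°  ·
antipodal pairs: 4

count = 4; pairs: (0,3), (1,4), (2,4), (2,5)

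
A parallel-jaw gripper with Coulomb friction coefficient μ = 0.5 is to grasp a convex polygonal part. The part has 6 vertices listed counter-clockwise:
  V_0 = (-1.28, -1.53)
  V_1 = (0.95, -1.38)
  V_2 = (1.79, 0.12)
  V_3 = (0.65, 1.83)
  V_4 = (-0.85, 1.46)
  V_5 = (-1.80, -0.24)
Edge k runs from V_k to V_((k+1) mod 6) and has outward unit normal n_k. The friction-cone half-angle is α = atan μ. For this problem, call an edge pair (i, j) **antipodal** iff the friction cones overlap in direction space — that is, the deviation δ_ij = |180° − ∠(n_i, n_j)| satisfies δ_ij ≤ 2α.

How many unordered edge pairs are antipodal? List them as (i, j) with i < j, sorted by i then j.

count = 5; pairs: (0,3), (1,3), (1,4), (1,5), (2,5)

α = atan 0.5 = 26.57°;  2α = 53.13°
n_0 = (+0.0671, -0.9977)
n_1 = (+0.8725, -0.4886)
n_2 = (+0.8321, +0.5547)
n_3 = (-0.2395, +0.9709)
n_4 = (-0.8729, +0.4878)
n_5 = (-0.9275, -0.3739)
  (0,1): δ = 123.10°  ·
  (0,2): δ = 60.16°  ·
  (0,3): δ = 10.01°  ✓
  (0,4): δ = 56.95°  ·
  (0,5): δ = 108.11°  ·
  (1,2): δ = 117.06°  ·
  (1,3): δ = 46.89°  ✓
  (1,4): δ = 0.05°  ✓
  (1,5): δ = 51.20°  ✓
  (2,3): δ = 109.83°  ·
  (2,4): δ = 62.89°  ·
  (2,5): δ = 11.74°  ✓
  (3,4): δ = 133.05°  ·
  (3,5): δ = 81.90°  ·
  (4,5): δ = 128.85°  ·
antipodal pairs: 5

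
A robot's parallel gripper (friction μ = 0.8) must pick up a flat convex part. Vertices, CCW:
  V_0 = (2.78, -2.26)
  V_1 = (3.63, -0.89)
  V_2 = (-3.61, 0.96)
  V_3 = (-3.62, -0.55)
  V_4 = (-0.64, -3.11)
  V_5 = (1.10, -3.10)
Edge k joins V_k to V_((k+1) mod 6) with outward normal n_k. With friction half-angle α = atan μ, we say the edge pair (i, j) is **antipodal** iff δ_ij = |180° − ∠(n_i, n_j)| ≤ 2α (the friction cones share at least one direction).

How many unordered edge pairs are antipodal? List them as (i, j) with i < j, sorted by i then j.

count = 7; pairs: (0,1), (0,2), (1,2), (1,3), (1,4), (1,5), (2,5)

α = atan 0.8 = 38.66°;  2α = 77.32°
n_0 = (+0.8497, -0.5272)
n_1 = (+0.2476, +0.9689)
n_2 = (-1.0000, +0.0066)
n_3 = (-0.6516, -0.7585)
n_4 = (+0.0057, -1.0000)
n_5 = (+0.4472, -0.8944)
  (0,1): δ = 72.52°  ✓
  (0,2): δ = 31.44°  ✓
  (0,3): δ = 81.15°  ·
  (0,4): δ = 122.15°  ·
  (0,5): δ = 148.38°  ·
  (1,2): δ = 76.05°  ✓
  (1,3): δ = 26.33°  ✓
  (1,4): δ = 14.66°  ✓
  (1,5): δ = 40.90°  ✓
  (2,3): δ = 130.29°  ·
  (2,4): δ = 89.29°  ·
  (2,5): δ = 63.06°  ✓
  (3,4): δ = 139.01°  ·
  (3,5): δ = 112.77°  ·
  (4,5): δ = 153.76°  ·
antipodal pairs: 7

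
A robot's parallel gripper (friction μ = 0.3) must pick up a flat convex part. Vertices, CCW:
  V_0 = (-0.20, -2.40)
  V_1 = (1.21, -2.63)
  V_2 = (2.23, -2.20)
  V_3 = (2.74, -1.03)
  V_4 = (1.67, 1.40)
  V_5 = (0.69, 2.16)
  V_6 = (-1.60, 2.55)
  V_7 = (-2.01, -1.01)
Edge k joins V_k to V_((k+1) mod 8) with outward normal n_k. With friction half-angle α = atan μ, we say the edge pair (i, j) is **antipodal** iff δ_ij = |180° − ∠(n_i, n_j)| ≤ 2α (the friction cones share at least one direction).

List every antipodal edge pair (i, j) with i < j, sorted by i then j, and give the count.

α = atan 0.3 = 16.70°;  2α = 33.40°
n_0 = (-0.1610, -0.9870)
n_1 = (+0.3885, -0.9215)
n_2 = (+0.9167, -0.3996)
n_3 = (+0.9152, +0.4030)
n_4 = (+0.6128, +0.7902)
n_5 = (+0.1679, +0.9858)
n_6 = (-0.9934, +0.1144)
n_7 = (-0.6091, -0.7931)
  (0,1): δ = 147.88°  ·
  (0,2): δ = 104.29°  ·
  (0,3): δ = 56.97°  ·
  (0,4): δ = 28.53°  ✓
  (0,5): δ = 0.40°  ✓
  (0,6): δ = 92.69°  ·
  (0,7): δ = 151.74°  ·
  (1,2): δ = 136.41°  ·
  (1,3): δ = 89.09°  ·
  (1,4): δ = 60.65°  ·
  (1,5): δ = 32.52°  ✓
  (1,6): δ = 60.57°  ·
  (1,7): δ = 119.62°  ·
  (2,3): δ = 132.68°  ·
  (2,4): δ = 104.24°  ·
  (2,5): δ = 76.11°  ·
  (2,6): δ = 16.98°  ✓
  (2,7): δ = 76.03°  ·
  (3,4): δ = 151.56°  ·
  (3,5): δ = 123.43°  ·
  (3,6): δ = 30.34°  ✓
  (3,7): δ = 28.71°  ✓
  (4,5): δ = 151.87°  ·
  (4,6): δ = 58.78°  ·
  (4,7): δ = 0.27°  ✓
  (5,6): δ = 86.90°  ·
  (5,7): δ = 27.86°  ✓
  (6,7): δ = 120.95°  ·
antipodal pairs: 8

count = 8; pairs: (0,4), (0,5), (1,5), (2,6), (3,6), (3,7), (4,7), (5,7)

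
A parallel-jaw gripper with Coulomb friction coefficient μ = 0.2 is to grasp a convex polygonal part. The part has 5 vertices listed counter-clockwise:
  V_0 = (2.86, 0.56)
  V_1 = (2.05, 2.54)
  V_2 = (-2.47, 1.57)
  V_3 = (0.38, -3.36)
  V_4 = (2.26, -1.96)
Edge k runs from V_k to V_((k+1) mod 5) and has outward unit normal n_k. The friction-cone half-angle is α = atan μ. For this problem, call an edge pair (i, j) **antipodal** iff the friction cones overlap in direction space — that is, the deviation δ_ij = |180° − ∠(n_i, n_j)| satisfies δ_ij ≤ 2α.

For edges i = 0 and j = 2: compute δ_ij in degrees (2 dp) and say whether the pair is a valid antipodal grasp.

δ = 7.78°, valid

α = atan 0.2 = 11.31°;  2α = 22.62°
edge 0: e_0 = (-0.81, +1.98);  n_0 = (+0.9255, +0.3786)
edge 2: e_2 = (+2.85, -4.93);  n_2 = (-0.8657, -0.5005)
∠(n_0, n_2) = 172.22°
δ = |180° − 172.22°| = 7.78°
7.78° ≤ 2α = 22.62°  →  valid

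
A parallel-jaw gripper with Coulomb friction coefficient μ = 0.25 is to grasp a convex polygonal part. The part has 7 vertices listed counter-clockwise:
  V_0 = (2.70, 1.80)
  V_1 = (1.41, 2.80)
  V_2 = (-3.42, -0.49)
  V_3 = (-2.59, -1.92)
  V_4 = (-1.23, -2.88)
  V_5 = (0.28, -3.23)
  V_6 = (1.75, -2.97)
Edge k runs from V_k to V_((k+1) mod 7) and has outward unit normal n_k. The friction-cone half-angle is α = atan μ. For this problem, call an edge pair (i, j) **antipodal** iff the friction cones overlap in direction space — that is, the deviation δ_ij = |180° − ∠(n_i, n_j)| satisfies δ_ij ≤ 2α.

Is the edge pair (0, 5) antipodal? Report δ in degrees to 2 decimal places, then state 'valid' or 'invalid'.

α = atan 0.25 = 14.04°;  2α = 28.07°
edge 0: e_0 = (-1.29, +1.00);  n_0 = (+0.6127, +0.7903)
edge 5: e_5 = (+1.47, +0.26);  n_5 = (+0.1742, -0.9847)
∠(n_0, n_5) = 132.19°
δ = |180° − 132.19°| = 47.81°
47.81° > 2α = 28.07°  →  invalid

δ = 47.81°, invalid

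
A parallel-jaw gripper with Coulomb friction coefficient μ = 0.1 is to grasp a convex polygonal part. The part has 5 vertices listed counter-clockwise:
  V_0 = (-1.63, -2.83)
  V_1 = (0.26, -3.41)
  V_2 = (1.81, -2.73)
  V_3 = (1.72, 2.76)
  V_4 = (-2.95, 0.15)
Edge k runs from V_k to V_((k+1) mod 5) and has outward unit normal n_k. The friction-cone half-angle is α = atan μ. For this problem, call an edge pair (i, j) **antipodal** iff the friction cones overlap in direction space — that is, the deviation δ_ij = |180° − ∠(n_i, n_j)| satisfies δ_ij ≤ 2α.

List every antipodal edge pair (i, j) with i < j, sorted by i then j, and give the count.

count = 1; pairs: (1,3)

α = atan 0.1 = 5.71°;  2α = 11.42°
n_0 = (-0.2934, -0.9560)
n_1 = (+0.4017, -0.9158)
n_2 = (+0.9999, +0.0164)
n_3 = (-0.4879, +0.8729)
n_4 = (-0.9143, -0.4050)
  (0,1): δ = 139.25°  ·
  (0,2): δ = 72.00°  ·
  (0,3): δ = 46.26°  ·
  (0,4): δ = 130.95°  ·
  (1,2): δ = 112.75°  ·
  (1,3): δ = 5.51°  ✓
  (1,4): δ = 90.20°  ·
  (2,3): δ = 61.74°  ·
  (2,4): δ = 22.95°  ·
  (3,4): δ = 95.31°  ·
antipodal pairs: 1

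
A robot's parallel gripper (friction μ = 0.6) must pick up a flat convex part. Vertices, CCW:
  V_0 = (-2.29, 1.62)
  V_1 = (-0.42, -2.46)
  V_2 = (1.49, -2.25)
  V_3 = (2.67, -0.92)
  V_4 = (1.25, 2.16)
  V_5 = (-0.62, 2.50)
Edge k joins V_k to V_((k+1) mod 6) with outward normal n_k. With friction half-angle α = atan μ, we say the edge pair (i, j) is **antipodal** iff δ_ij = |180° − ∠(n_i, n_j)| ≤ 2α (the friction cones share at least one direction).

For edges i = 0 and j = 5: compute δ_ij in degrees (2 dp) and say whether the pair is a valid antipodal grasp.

α = atan 0.6 = 30.96°;  2α = 61.93°
edge 0: e_0 = (+1.87, -4.08);  n_0 = (-0.9091, -0.4167)
edge 5: e_5 = (-1.67, -0.88);  n_5 = (-0.4662, +0.8847)
∠(n_0, n_5) = 86.84°
δ = |180° − 86.84°| = 93.16°
93.16° > 2α = 61.93°  →  invalid

δ = 93.16°, invalid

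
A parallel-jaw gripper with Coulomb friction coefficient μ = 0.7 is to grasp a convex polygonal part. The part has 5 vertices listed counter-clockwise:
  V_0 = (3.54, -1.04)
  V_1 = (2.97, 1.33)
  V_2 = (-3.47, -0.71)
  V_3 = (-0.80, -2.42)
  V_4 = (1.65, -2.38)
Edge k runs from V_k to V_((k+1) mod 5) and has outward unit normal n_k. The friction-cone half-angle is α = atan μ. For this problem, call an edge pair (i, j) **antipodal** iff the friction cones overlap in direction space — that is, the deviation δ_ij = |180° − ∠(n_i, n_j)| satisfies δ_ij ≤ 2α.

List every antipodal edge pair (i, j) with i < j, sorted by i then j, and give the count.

count = 4; pairs: (0,2), (1,2), (1,3), (1,4)

α = atan 0.7 = 34.99°;  2α = 69.98°
n_0 = (+0.9723, +0.2338)
n_1 = (-0.3020, +0.9533)
n_2 = (-0.5393, -0.8421)
n_3 = (+0.0163, -0.9999)
n_4 = (+0.5784, -0.8158)
  (0,1): δ = 85.95°  ·
  (0,2): δ = 43.84°  ✓
  (0,3): δ = 77.41°  ·
  (0,4): δ = 111.81°  ·
  (1,2): δ = 50.21°  ✓
  (1,3): δ = 16.64°  ✓
  (1,4): δ = 17.76°  ✓
  (2,3): δ = 146.43°  ·
  (2,4): δ = 112.03°  ·
  (3,4): δ = 145.60°  ·
antipodal pairs: 4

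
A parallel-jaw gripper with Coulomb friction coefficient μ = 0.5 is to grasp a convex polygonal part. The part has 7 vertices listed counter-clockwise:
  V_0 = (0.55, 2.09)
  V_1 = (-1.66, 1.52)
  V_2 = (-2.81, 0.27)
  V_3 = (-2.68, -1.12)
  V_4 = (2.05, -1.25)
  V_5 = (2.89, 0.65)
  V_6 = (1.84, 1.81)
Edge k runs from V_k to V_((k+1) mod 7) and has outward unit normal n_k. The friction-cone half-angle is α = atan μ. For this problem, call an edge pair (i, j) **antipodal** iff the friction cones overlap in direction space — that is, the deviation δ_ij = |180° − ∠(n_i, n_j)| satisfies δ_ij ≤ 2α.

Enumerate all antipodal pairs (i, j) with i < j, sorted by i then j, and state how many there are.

count = 8; pairs: (0,3), (0,4), (1,3), (1,4), (2,4), (2,5), (3,5), (3,6)

α = atan 0.5 = 26.57°;  2α = 53.13°
n_0 = (-0.2497, +0.9683)
n_1 = (-0.7359, +0.6771)
n_2 = (-0.9957, -0.0931)
n_3 = (-0.0275, -0.9996)
n_4 = (+0.9146, -0.4044)
n_5 = (+0.7414, +0.6711)
n_6 = (+0.2121, +0.9772)
  (0,1): δ = 147.08°  ·
  (0,2): δ = 99.12°  ·
  (0,3): δ = 16.04°  ✓
  (0,4): δ = 51.69°  ✓
  (0,5): δ = 117.69°  ·
  (0,6): δ = 153.29°  ·
  (1,2): δ = 132.04°  ·
  (1,3): δ = 48.96°  ✓
  (1,4): δ = 18.76°  ✓
  (1,5): δ = 84.76°  ·
  (1,6): δ = 120.37°  ·
  (2,3): δ = 96.92°  ·
  (2,4): δ = 29.19°  ✓
  (2,5): δ = 36.81°  ✓
  (2,6): δ = 72.41°  ·
  (3,4): δ = 112.28°  ·
  (3,5): δ = 46.28°  ✓
  (3,6): δ = 10.67°  ✓
  (4,5): δ = 114.00°  ·
  (4,6): δ = 78.40°  ·
  (5,6): δ = 144.40°  ·
antipodal pairs: 8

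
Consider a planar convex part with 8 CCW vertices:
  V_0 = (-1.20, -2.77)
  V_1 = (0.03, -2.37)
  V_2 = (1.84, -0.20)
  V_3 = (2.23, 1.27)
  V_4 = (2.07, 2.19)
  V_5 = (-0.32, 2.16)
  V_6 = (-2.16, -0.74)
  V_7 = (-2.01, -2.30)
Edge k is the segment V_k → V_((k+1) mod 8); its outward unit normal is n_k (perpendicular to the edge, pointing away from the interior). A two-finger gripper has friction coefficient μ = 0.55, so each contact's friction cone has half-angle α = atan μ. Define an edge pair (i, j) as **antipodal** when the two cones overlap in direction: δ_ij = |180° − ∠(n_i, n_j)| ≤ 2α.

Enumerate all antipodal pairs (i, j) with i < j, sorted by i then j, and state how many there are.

count = 11; pairs: (0,4), (0,5), (1,4), (1,5), (1,6), (2,5), (2,6), (3,5), (3,6), (3,7), (4,7)

α = atan 0.55 = 28.81°;  2α = 57.62°
n_0 = (+0.3093, -0.9510)
n_1 = (+0.7679, -0.6405)
n_2 = (+0.9666, -0.2564)
n_3 = (+0.9852, +0.1713)
n_4 = (-0.0126, +0.9999)
n_5 = (-0.8444, +0.5357)
n_6 = (-0.9954, -0.0957)
n_7 = (-0.5019, -0.8649)
  (0,1): δ = 147.85°  ·
  (0,2): δ = 122.87°  ·
  (0,3): δ = 98.15°  ·
  (0,4): δ = 17.30°  ✓
  (0,5): δ = 39.59°  ✓
  (0,6): δ = 77.48°  ·
  (0,7): δ = 131.86°  ·
  (1,2): δ = 155.03°  ·
  (1,3): δ = 130.30°  ·
  (1,4): δ = 49.45°  ✓
  (1,5): δ = 7.44°  ✓
  (1,6): δ = 45.32°  ✓
  (1,7): δ = 99.71°  ·
  (2,3): δ = 155.28°  ·
  (2,4): δ = 74.42°  ·
  (2,5): δ = 17.54°  ✓
  (2,6): δ = 20.35°  ✓
  (2,7): δ = 74.73°  ·
  (3,4): δ = 99.15°  ·
  (3,5): δ = 42.26°  ✓
  (3,6): δ = 4.37°  ✓
  (3,7): δ = 50.01°  ✓
  (4,5): δ = 123.11°  ·
  (4,6): δ = 85.23°  ·
  (4,7): δ = 30.84°  ✓
  (5,6): δ = 142.11°  ·
  (5,7): δ = 87.73°  ·
  (6,7): δ = 125.62°  ·
antipodal pairs: 11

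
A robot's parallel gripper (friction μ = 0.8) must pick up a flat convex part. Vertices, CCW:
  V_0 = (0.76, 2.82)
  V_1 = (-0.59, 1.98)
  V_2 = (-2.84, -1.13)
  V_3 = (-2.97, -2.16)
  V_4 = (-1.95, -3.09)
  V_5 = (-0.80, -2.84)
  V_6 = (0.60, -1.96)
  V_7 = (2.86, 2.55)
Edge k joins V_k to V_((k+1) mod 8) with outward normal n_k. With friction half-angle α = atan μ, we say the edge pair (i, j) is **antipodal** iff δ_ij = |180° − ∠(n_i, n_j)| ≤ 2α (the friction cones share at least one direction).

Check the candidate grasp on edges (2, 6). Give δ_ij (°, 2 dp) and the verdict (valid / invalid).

δ = 19.42°, valid

α = atan 0.8 = 38.66°;  2α = 77.32°
edge 2: e_2 = (-0.13, -1.03);  n_2 = (-0.9921, +0.1252)
edge 6: e_6 = (+2.26, +4.51);  n_6 = (+0.8940, -0.4480)
∠(n_2, n_6) = 160.58°
δ = |180° − 160.58°| = 19.42°
19.42° ≤ 2α = 77.32°  →  valid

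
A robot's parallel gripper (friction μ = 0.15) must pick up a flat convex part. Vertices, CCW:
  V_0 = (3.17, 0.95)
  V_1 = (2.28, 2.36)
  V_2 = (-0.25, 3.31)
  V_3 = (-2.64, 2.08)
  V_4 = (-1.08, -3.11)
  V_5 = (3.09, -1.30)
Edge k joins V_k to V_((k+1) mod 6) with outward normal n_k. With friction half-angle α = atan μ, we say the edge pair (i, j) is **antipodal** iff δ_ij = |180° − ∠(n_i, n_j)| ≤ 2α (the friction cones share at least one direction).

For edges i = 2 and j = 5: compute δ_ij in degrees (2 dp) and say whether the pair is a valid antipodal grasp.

δ = 60.73°, invalid

α = atan 0.15 = 8.53°;  2α = 17.06°
edge 2: e_2 = (-2.39, -1.23);  n_2 = (-0.4576, +0.8892)
edge 5: e_5 = (+0.08, +2.25);  n_5 = (+0.9994, -0.0355)
∠(n_2, n_5) = 119.27°
δ = |180° − 119.27°| = 60.73°
60.73° > 2α = 17.06°  →  invalid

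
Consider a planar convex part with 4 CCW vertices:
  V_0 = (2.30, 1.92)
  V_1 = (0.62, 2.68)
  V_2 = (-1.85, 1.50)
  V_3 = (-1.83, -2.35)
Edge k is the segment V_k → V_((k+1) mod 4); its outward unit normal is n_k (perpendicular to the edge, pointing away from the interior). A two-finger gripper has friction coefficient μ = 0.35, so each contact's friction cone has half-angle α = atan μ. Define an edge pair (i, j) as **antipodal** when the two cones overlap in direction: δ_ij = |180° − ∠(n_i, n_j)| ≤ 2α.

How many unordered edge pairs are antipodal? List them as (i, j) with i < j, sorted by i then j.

α = atan 0.35 = 19.29°;  2α = 38.58°
n_0 = (+0.4122, +0.9111)
n_1 = (-0.4311, +0.9023)
n_2 = (-1.0000, -0.0052)
n_3 = (+0.7188, -0.6952)
  (0,1): δ = 130.12°  ·
  (0,2): δ = 65.36°  ·
  (0,3): δ = 70.30°  ·
  (1,2): δ = 115.24°  ·
  (1,3): δ = 20.42°  ✓
  (2,3): δ = 44.34°  ·
antipodal pairs: 1

count = 1; pairs: (1,3)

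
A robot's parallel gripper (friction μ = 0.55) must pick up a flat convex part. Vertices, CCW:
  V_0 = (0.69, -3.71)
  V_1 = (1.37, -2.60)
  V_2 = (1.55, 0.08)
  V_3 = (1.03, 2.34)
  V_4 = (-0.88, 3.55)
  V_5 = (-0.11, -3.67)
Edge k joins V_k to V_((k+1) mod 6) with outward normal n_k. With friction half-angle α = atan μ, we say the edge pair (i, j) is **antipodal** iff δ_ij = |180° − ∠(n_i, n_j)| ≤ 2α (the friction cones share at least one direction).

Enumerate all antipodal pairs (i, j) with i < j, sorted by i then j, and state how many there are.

α = atan 0.55 = 28.81°;  2α = 57.62°
n_0 = (+0.8527, -0.5224)
n_1 = (+0.9978, -0.0670)
n_2 = (+0.9745, +0.2242)
n_3 = (+0.5352, +0.8448)
n_4 = (-0.9944, -0.1060)
n_5 = (-0.0499, -0.9988)
  (0,1): δ = 152.35°  ·
  (0,2): δ = 135.55°  ·
  (0,3): δ = 90.86°  ·
  (0,4): δ = 37.58°  ✓
  (0,5): δ = 118.63°  ·
  (1,2): δ = 163.20°  ·
  (1,3): δ = 118.51°  ·
  (1,4): δ = 9.93°  ✓
  (1,5): δ = 90.98°  ·
  (2,3): δ = 135.31°  ·
  (2,4): δ = 6.87°  ✓
  (2,5): δ = 74.18°  ·
  (3,4): δ = 51.56°  ✓
  (3,5): δ = 29.49°  ✓
  (4,5): δ = 98.95°  ·
antipodal pairs: 5

count = 5; pairs: (0,4), (1,4), (2,4), (3,4), (3,5)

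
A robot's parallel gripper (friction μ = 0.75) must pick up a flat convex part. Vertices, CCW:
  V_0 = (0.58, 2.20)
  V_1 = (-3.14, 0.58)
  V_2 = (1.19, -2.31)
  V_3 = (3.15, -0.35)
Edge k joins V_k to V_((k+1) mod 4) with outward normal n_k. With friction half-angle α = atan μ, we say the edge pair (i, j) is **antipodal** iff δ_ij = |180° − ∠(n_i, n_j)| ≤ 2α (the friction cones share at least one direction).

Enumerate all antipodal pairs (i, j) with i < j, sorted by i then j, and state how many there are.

α = atan 0.75 = 36.87°;  2α = 73.74°
n_0 = (-0.3993, +0.9168)
n_1 = (-0.5551, -0.8318)
n_2 = (+0.7071, -0.7071)
n_3 = (+0.7043, +0.7099)
  (0,1): δ = 57.25°  ✓
  (0,2): δ = 21.47°  ✓
  (0,3): δ = 111.69°  ·
  (1,2): δ = 101.28°  ·
  (1,3): δ = 11.06°  ✓
  (2,3): δ = 89.78°  ·
antipodal pairs: 3

count = 3; pairs: (0,1), (0,2), (1,3)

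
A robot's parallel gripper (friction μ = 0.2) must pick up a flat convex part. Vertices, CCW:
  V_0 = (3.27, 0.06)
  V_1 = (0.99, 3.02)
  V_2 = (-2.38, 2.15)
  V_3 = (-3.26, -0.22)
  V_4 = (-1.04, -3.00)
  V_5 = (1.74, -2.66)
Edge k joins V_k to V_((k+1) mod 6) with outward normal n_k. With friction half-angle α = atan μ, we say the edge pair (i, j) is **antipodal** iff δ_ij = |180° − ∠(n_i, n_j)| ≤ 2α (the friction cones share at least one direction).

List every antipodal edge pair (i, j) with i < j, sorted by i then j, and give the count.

count = 3; pairs: (0,3), (1,4), (2,5)

α = atan 0.2 = 11.31°;  2α = 22.62°
n_0 = (+0.7922, +0.6102)
n_1 = (-0.2500, +0.9683)
n_2 = (-0.9375, +0.3481)
n_3 = (-0.7814, -0.6240)
n_4 = (+0.1214, -0.9926)
n_5 = (+0.8716, -0.4903)
  (0,1): δ = 113.13°  ·
  (0,2): δ = 57.98°  ·
  (0,3): δ = 1.00°  ✓
  (0,4): δ = 59.37°  ·
  (0,5): δ = 113.04°  ·
  (1,2): δ = 124.85°  ·
  (1,3): δ = 65.87°  ·
  (1,4): δ = 7.50°  ✓
  (1,5): δ = 46.17°  ·
  (2,3): δ = 121.02°  ·
  (2,4): δ = 62.66°  ·
  (2,5): δ = 8.99°  ✓
  (3,4): δ = 121.64°  ·
  (3,5): δ = 67.97°  ·
  (4,5): δ = 126.33°  ·
antipodal pairs: 3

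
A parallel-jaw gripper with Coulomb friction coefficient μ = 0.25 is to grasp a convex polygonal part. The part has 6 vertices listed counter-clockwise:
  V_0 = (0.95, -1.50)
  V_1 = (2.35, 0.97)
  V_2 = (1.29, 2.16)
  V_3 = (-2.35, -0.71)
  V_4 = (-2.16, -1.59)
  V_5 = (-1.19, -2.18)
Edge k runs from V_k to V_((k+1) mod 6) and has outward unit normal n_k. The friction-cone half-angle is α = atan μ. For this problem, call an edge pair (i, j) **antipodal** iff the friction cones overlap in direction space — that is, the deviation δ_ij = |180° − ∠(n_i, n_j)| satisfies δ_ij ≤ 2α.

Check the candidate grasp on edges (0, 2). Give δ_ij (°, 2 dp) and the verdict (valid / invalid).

δ = 22.20°, valid

α = atan 0.25 = 14.04°;  2α = 28.07°
edge 0: e_0 = (+1.40, +2.47);  n_0 = (+0.8700, -0.4931)
edge 2: e_2 = (-3.64, -2.87);  n_2 = (-0.6192, +0.7853)
∠(n_0, n_2) = 157.80°
δ = |180° − 157.80°| = 22.20°
22.20° ≤ 2α = 28.07°  →  valid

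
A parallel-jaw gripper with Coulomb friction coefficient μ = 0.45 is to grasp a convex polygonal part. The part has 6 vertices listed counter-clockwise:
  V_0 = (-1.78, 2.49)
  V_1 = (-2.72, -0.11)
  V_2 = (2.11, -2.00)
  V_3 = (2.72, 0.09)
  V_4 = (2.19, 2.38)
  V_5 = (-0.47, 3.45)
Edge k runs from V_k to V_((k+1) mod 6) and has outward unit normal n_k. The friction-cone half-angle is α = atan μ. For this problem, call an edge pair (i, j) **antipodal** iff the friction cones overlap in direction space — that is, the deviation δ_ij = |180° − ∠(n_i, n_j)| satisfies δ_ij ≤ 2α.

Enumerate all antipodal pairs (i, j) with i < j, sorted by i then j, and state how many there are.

α = atan 0.45 = 24.23°;  2α = 48.46°
n_0 = (-0.9404, +0.3400)
n_1 = (-0.3644, -0.9312)
n_2 = (+0.9599, -0.2802)
n_3 = (+0.9742, +0.2255)
n_4 = (+0.3732, +0.9278)
n_5 = (-0.5911, +0.8066)
  (0,1): δ = 91.49°  ·
  (0,2): δ = 3.61°  ✓
  (0,3): δ = 32.91°  ✓
  (0,4): δ = 87.96°  ·
  (0,5): δ = 146.11°  ·
  (1,2): δ = 84.90°  ·
  (1,3): δ = 55.60°  ·
  (1,4): δ = 0.54°  ✓
  (1,5): δ = 57.61°  ·
  (2,3): δ = 150.70°  ·
  (2,4): δ = 95.64°  ·
  (2,5): δ = 37.49°  ✓
  (3,4): δ = 124.94°  ·
  (3,5): δ = 66.80°  ·
  (4,5): δ = 121.85°  ·
antipodal pairs: 4

count = 4; pairs: (0,2), (0,3), (1,4), (2,5)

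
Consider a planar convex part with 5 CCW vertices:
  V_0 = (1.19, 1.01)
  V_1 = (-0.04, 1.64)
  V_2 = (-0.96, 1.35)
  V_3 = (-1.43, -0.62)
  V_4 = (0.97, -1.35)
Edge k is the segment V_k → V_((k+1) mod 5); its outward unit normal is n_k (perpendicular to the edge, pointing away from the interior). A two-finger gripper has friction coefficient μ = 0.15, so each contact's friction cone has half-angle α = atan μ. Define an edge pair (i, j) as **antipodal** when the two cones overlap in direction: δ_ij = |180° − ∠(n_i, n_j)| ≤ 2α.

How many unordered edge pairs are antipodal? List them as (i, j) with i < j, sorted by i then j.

α = atan 0.15 = 8.53°;  2α = 17.06°
n_0 = (+0.4559, +0.8900)
n_1 = (-0.3006, +0.9537)
n_2 = (-0.9727, +0.2321)
n_3 = (-0.2910, -0.9567)
n_4 = (+0.9957, -0.0928)
  (0,1): δ = 135.38°  ·
  (0,2): δ = 76.30°  ·
  (0,3): δ = 10.20°  ✓
  (0,4): δ = 111.80°  ·
  (1,2): δ = 120.91°  ·
  (1,3): δ = 34.41°  ·
  (1,4): δ = 67.18°  ·
  (2,3): δ = 93.50°  ·
  (2,4): δ = 8.09°  ✓
  (3,4): δ = 78.41°  ·
antipodal pairs: 2

count = 2; pairs: (0,3), (2,4)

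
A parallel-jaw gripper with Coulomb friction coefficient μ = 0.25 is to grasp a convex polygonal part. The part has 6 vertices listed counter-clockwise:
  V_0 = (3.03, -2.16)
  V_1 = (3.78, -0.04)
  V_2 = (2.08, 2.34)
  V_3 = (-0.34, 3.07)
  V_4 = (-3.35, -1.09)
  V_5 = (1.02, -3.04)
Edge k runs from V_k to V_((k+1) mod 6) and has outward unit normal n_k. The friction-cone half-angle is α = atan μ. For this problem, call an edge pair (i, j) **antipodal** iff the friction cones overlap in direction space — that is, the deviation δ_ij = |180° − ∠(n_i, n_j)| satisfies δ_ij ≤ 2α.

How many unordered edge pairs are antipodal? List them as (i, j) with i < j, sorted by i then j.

count = 2; pairs: (0,3), (2,4)

α = atan 0.25 = 14.04°;  2α = 28.07°
n_0 = (+0.9427, -0.3335)
n_1 = (+0.8137, +0.5812)
n_2 = (+0.2888, +0.9574)
n_3 = (-0.8102, +0.5862)
n_4 = (-0.4075, -0.9132)
n_5 = (+0.4011, -0.9161)
  (0,1): δ = 124.98°  ·
  (0,2): δ = 87.30°  ·
  (0,3): δ = 16.41°  ✓
  (0,4): δ = 85.43°  ·
  (0,5): δ = 133.13°  ·
  (1,2): δ = 142.32°  ·
  (1,3): δ = 71.43°  ·
  (1,4): δ = 30.41°  ·
  (1,5): δ = 78.11°  ·
  (2,3): δ = 109.10°  ·
  (2,4): δ = 7.26°  ✓
  (2,5): δ = 40.43°  ·
  (3,4): δ = 78.16°  ·
  (3,5): δ = 30.47°  ·
  (4,5): δ = 132.31°  ·
antipodal pairs: 2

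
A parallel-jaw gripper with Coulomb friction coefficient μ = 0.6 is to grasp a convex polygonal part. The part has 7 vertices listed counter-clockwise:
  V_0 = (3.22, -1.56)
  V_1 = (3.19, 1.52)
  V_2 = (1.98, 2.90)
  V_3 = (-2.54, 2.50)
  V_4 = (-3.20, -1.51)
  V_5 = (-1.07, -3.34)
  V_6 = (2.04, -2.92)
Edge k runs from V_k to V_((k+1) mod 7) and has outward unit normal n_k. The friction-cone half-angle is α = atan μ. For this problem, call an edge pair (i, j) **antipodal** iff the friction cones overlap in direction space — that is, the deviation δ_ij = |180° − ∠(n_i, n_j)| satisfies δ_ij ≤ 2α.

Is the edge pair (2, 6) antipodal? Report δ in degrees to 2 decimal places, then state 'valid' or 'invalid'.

α = atan 0.6 = 30.96°;  2α = 61.93°
edge 2: e_2 = (-4.52, -0.40);  n_2 = (-0.0882, +0.9961)
edge 6: e_6 = (+1.18, +1.36);  n_6 = (+0.7553, -0.6554)
∠(n_2, n_6) = 136.00°
δ = |180° − 136.00°| = 44.00°
44.00° ≤ 2α = 61.93°  →  valid

δ = 44.00°, valid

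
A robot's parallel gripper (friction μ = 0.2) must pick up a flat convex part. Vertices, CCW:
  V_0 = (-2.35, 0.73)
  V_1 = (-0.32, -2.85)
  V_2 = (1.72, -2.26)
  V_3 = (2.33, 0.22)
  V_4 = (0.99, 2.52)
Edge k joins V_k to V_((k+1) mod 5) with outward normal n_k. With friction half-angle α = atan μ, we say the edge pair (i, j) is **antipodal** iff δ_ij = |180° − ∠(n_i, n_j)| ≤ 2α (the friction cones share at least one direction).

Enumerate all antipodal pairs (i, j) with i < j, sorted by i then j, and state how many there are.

α = atan 0.2 = 11.31°;  2α = 22.62°
n_0 = (-0.8699, -0.4933)
n_1 = (+0.2778, -0.9606)
n_2 = (+0.9711, -0.2388)
n_3 = (+0.8641, +0.5034)
n_4 = (-0.4724, +0.8814)
  (0,1): δ = 103.42°  ·
  (0,2): δ = 43.37°  ·
  (0,3): δ = 0.67°  ✓
  (0,4): δ = 88.63°  ·
  (1,2): δ = 119.95°  ·
  (1,3): δ = 75.91°  ·
  (1,4): δ = 12.06°  ✓
  (2,3): δ = 135.96°  ·
  (2,4): δ = 47.99°  ·
  (3,4): δ = 92.04°  ·
antipodal pairs: 2

count = 2; pairs: (0,3), (1,4)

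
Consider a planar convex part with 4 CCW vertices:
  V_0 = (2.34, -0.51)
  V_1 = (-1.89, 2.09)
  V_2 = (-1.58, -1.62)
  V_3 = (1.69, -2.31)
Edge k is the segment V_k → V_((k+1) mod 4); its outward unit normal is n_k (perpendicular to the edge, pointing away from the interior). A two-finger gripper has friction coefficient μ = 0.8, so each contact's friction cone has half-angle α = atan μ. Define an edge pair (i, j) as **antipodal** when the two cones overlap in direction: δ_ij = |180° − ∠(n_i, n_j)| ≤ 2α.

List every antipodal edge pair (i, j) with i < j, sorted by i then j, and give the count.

α = atan 0.8 = 38.66°;  2α = 77.32°
n_0 = (+0.5236, +0.8519)
n_1 = (-0.9965, -0.0833)
n_2 = (-0.2065, -0.9785)
n_3 = (+0.9406, -0.3396)
  (0,1): δ = 53.65°  ✓
  (0,2): δ = 19.66°  ✓
  (0,3): δ = 101.72°  ·
  (1,2): δ = 106.69°  ·
  (1,3): δ = 24.63°  ✓
  (2,3): δ = 97.94°  ·
antipodal pairs: 3

count = 3; pairs: (0,1), (0,2), (1,3)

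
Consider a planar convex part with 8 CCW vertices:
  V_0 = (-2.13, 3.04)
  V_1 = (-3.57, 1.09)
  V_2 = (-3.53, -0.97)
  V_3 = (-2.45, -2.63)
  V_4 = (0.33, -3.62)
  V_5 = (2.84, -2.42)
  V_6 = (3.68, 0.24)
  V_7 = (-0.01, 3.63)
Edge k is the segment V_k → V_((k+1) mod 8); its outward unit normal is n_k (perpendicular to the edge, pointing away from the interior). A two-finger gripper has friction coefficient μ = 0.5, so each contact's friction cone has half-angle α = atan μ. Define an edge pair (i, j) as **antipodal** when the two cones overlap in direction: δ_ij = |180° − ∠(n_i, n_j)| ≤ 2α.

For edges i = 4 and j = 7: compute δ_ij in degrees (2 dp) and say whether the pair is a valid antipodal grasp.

α = atan 0.5 = 26.57°;  2α = 53.13°
edge 4: e_4 = (+2.51, +1.20);  n_4 = (+0.4313, -0.9022)
edge 7: e_7 = (-2.12, -0.59);  n_7 = (-0.2681, +0.9634)
∠(n_4, n_7) = 170.00°
δ = |180° − 170.00°| = 10.00°
10.00° ≤ 2α = 53.13°  →  valid

δ = 10.00°, valid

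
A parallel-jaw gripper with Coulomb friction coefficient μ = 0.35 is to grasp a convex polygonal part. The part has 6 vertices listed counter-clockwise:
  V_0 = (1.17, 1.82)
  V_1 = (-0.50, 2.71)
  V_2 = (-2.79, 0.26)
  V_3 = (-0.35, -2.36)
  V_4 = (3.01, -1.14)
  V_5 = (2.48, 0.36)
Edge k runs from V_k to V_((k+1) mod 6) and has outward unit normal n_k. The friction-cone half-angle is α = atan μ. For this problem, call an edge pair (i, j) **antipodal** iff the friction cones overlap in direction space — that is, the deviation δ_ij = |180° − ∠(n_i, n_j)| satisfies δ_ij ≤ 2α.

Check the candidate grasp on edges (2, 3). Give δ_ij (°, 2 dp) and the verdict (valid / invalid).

α = atan 0.35 = 19.29°;  2α = 38.58°
edge 2: e_2 = (+2.44, -2.62);  n_2 = (-0.7318, -0.6815)
edge 3: e_3 = (+3.36, +1.22);  n_3 = (+0.3413, -0.9400)
∠(n_2, n_3) = 66.99°
δ = |180° − 66.99°| = 113.01°
113.01° > 2α = 38.58°  →  invalid

δ = 113.01°, invalid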